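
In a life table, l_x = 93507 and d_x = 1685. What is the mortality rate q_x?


q_x = d_x / l_x
= 1685 / 93507
= 0.018


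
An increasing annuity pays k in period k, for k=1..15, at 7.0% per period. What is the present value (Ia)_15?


(Ia)_n = sum_{k=1}^{n} k * v^k, v = 1/(1+i)
v = 0.934579
Sum computed term by term:
(Ia)_15 = 61.554


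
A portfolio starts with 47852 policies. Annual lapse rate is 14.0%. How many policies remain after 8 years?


remaining = initial * (1 - lapse)^years
= 47852 * (1 - 0.14)^8
= 47852 * 0.299218
= 14318.1762


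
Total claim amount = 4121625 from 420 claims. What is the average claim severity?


severity = total / number
= 4121625 / 420
= 9813.3929


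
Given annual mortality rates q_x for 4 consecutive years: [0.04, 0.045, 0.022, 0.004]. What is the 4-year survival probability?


p_k = 1 - q_k for each year
Survival = product of (1 - q_k)
= 0.96 * 0.955 * 0.978 * 0.996
= 0.893


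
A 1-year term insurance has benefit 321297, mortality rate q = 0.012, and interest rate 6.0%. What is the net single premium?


NSP = benefit * q * v
v = 1/(1+i) = 0.943396
NSP = 321297 * 0.012 * 0.943396
= 3637.3245


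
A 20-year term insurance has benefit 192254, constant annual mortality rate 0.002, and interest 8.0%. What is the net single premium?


NSP = benefit * sum_{k=0}^{n-1} k_p_x * q * v^(k+1)
With constant q=0.002, v=0.925926
Sum = 0.019363
NSP = 192254 * 0.019363
= 3722.5655


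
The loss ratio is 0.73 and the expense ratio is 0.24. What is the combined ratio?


Combined ratio = loss ratio + expense ratio
= 0.73 + 0.24
= 0.97


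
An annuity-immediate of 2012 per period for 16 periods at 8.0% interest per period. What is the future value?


FV = PMT * ((1+i)^n - 1) / i
= 2012 * ((1.08)^16 - 1) / 0.08
= 2012 * (3.425943 - 1) / 0.08
= 61012.4575


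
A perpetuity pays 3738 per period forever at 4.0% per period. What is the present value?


PV = PMT / i
= 3738 / 0.04
= 93450.0


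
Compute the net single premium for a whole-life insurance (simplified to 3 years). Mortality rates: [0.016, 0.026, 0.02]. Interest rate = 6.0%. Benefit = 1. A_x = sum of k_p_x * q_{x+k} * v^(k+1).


v = 0.943396
Year 0: k_p_x=1.0, q=0.016, term=0.015094
Year 1: k_p_x=0.984, q=0.026, term=0.02277
Year 2: k_p_x=0.958416, q=0.02, term=0.016094
A_x = 0.054


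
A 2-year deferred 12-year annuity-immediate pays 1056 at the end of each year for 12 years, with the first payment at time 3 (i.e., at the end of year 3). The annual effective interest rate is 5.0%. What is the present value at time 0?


PV at time 2 of the 12-year annuity-immediate:
a_n = 1056 * (1-(1+0.05)^(-12))/0.05 = 9359.5937
Discount back 2 years to time 0:
PV = 9359.5937 * (1+0.05)^(-2)
= 9359.5937 * 0.907029
= 8489.4274


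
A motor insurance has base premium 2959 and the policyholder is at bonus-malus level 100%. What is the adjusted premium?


adjusted = base * BM_level / 100
= 2959 * 100 / 100
= 2959 * 1.0
= 2959.0


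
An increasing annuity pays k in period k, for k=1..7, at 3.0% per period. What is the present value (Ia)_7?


(Ia)_n = sum_{k=1}^{n} k * v^k, v = 1/(1+i)
v = 0.970874
Sum computed term by term:
(Ia)_7 = 24.185


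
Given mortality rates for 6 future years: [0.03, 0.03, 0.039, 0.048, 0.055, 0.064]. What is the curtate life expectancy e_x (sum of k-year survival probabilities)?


e_x = sum_{k=1}^{n} k_p_x
k_p_x values:
  1_p_x = 0.97
  2_p_x = 0.9409
  3_p_x = 0.904205
  4_p_x = 0.860803
  5_p_x = 0.813459
  6_p_x = 0.761398
e_x = 5.2508


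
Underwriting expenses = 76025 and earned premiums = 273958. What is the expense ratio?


Expense ratio = expenses / premiums
= 76025 / 273958
= 0.2775


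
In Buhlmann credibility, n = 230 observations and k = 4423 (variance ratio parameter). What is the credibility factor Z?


Z = n / (n + k)
= 230 / (230 + 4423)
= 230 / 4653
= 0.0494


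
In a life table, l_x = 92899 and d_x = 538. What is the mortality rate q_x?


q_x = d_x / l_x
= 538 / 92899
= 0.0058


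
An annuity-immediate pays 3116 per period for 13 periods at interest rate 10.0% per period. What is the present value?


PV = PMT * (1 - (1+i)^(-n)) / i
= 3116 * (1 - (1+0.1)^(-13)) / 0.1
= 3116 * (1 - 0.289664) / 0.1
= 3116 * 7.103356
= 22134.0579


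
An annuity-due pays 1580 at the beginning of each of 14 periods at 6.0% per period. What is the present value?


PV_due = PMT * (1-(1+i)^(-n))/i * (1+i)
PV_immediate = 14686.0746
PV_due = 14686.0746 * 1.06
= 15567.2391


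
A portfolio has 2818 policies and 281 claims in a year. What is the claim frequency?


frequency = claims / policies
= 281 / 2818
= 0.0997


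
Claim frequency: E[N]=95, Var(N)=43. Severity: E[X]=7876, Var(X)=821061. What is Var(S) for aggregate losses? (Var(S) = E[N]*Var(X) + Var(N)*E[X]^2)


Var(S) = E[N]*Var(X) + Var(N)*E[X]^2
= 95*821061 + 43*7876^2
= 78000795 + 2667349168
= 2.7453e+09


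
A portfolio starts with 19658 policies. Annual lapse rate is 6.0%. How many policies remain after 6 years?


remaining = initial * (1 - lapse)^years
= 19658 * (1 - 0.06)^6
= 19658 * 0.68987
= 13561.4602


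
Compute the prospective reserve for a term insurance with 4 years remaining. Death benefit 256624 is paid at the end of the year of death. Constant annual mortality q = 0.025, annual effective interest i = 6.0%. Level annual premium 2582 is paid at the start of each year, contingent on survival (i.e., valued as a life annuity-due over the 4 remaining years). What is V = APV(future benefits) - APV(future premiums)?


v = 1/(1+i) = 0.943396
APV(future benefits) per unit = sum_{k=0}^{3} k_p_x * q * v^(k+1) = 0.083587
APV(future benefits) = 256624 * 0.083587 = 21450.3358
Life annuity-due factor ä_{x:4} = sum_{k=0}^{3} k_p_x * v^k = 3.544073
APV(future premiums) = 2582 * 3.544073 = 9150.797
V = 21450.3358 - 9150.797
= 12299.5388


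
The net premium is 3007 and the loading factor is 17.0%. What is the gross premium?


Gross = net * (1 + loading)
= 3007 * (1 + 0.17)
= 3007 * 1.17
= 3518.19


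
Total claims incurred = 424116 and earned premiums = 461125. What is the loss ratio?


Loss ratio = claims / premiums
= 424116 / 461125
= 0.9197


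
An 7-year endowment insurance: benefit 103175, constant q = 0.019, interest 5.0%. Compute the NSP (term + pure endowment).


Term component = 10756.7583
Pure endowment = 7_p_x * v^7 * benefit = 0.874345 * 0.710681 * 103175 = 64110.983
NSP = 74867.7413


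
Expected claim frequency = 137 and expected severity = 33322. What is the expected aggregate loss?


E[S] = E[N] * E[X]
= 137 * 33322
= 4.5651e+06


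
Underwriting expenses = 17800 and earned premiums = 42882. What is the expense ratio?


Expense ratio = expenses / premiums
= 17800 / 42882
= 0.4151


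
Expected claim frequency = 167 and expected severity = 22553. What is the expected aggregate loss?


E[S] = E[N] * E[X]
= 167 * 22553
= 3.7664e+06


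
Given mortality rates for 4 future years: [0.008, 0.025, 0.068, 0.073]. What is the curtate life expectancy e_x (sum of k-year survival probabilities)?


e_x = sum_{k=1}^{n} k_p_x
k_p_x values:
  1_p_x = 0.992
  2_p_x = 0.9672
  3_p_x = 0.90143
  4_p_x = 0.835626
e_x = 3.6963


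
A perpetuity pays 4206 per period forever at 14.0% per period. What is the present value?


PV = PMT / i
= 4206 / 0.14
= 30042.8571


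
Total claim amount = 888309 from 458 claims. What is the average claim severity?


severity = total / number
= 888309 / 458
= 1939.5393


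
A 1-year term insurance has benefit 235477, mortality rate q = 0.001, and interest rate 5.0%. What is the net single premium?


NSP = benefit * q * v
v = 1/(1+i) = 0.952381
NSP = 235477 * 0.001 * 0.952381
= 224.2638


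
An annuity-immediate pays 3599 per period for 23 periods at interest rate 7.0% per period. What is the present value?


PV = PMT * (1 - (1+i)^(-n)) / i
= 3599 * (1 - (1+0.07)^(-23)) / 0.07
= 3599 * (1 - 0.210947) / 0.07
= 3599 * 11.272187
= 40568.6024


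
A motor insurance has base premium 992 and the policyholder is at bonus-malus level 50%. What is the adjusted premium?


adjusted = base * BM_level / 100
= 992 * 50 / 100
= 992 * 0.5
= 496.0


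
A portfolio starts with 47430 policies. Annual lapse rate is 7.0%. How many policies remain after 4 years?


remaining = initial * (1 - lapse)^years
= 47430 * (1 - 0.07)^4
= 47430 * 0.748052
= 35480.1068


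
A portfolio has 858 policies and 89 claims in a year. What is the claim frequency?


frequency = claims / policies
= 89 / 858
= 0.1037


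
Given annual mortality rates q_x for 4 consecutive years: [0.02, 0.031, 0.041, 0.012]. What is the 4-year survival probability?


p_k = 1 - q_k for each year
Survival = product of (1 - q_k)
= 0.98 * 0.969 * 0.959 * 0.988
= 0.8998


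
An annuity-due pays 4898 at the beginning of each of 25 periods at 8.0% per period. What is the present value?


PV_due = PMT * (1-(1+i)^(-n))/i * (1+i)
PV_immediate = 52285.0538
PV_due = 52285.0538 * 1.08
= 56467.8581


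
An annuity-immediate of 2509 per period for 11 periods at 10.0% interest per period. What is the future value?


FV = PMT * ((1+i)^n - 1) / i
= 2509 * ((1.1)^11 - 1) / 0.1
= 2509 * (2.853117 - 1) / 0.1
= 46494.6982


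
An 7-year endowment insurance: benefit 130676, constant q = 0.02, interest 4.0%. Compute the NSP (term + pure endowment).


Term component = 14822.8376
Pure endowment = 7_p_x * v^7 * benefit = 0.868126 * 0.759918 * 130676 = 86207.4873
NSP = 101030.3249


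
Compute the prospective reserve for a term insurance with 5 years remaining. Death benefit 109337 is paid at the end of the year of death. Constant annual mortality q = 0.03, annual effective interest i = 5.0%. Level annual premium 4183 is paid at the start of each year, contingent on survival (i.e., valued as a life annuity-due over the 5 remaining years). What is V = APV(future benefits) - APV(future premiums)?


v = 1/(1+i) = 0.952381
APV(future benefits) per unit = sum_{k=0}^{4} k_p_x * q * v^(k+1) = 0.122685
APV(future benefits) = 109337 * 0.122685 = 13413.9861
Life annuity-due factor ä_{x:5} = sum_{k=0}^{4} k_p_x * v^k = 4.293967
APV(future premiums) = 4183 * 4.293967 = 17961.6656
V = 13413.9861 - 17961.6656
= -4547.6795


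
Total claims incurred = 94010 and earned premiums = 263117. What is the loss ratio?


Loss ratio = claims / premiums
= 94010 / 263117
= 0.3573


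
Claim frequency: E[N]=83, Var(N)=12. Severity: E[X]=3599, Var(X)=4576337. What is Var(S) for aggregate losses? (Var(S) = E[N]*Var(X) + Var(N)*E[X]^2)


Var(S) = E[N]*Var(X) + Var(N)*E[X]^2
= 83*4576337 + 12*3599^2
= 379835971 + 155433612
= 5.3527e+08


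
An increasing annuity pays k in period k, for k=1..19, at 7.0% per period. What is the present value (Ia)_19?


(Ia)_n = sum_{k=1}^{n} k * v^k, v = 1/(1+i)
v = 0.934579
Sum computed term by term:
(Ia)_19 = 82.9347


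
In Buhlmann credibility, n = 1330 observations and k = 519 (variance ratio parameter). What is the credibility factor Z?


Z = n / (n + k)
= 1330 / (1330 + 519)
= 1330 / 1849
= 0.7193


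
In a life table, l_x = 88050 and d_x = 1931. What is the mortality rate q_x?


q_x = d_x / l_x
= 1931 / 88050
= 0.0219


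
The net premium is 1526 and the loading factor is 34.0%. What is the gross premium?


Gross = net * (1 + loading)
= 1526 * (1 + 0.34)
= 1526 * 1.34
= 2044.84


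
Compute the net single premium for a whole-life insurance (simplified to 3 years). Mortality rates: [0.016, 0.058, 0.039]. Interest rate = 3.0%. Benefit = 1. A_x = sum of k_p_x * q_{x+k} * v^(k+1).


v = 0.970874
Year 0: k_p_x=1.0, q=0.016, term=0.015534
Year 1: k_p_x=0.984, q=0.058, term=0.053796
Year 2: k_p_x=0.926928, q=0.039, term=0.033083
A_x = 0.1024


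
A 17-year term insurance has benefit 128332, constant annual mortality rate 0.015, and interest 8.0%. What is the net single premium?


NSP = benefit * sum_{k=0}^{n-1} k_p_x * q * v^(k+1)
With constant q=0.015, v=0.925926
Sum = 0.12489
NSP = 128332 * 0.12489
= 16027.3498


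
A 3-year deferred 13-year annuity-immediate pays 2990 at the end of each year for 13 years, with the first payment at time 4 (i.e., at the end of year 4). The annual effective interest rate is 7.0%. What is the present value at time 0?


PV at time 3 of the 13-year annuity-immediate:
a_n = 2990 * (1-(1+0.07)^(-13))/0.07 = 24989.3757
Discount back 3 years to time 0:
PV = 24989.3757 * (1+0.07)^(-3)
= 24989.3757 * 0.816298
= 20398.7743


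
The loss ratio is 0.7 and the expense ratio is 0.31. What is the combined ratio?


Combined ratio = loss ratio + expense ratio
= 0.7 + 0.31
= 1.01


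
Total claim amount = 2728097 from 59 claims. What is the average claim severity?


severity = total / number
= 2728097 / 59
= 46238.9322


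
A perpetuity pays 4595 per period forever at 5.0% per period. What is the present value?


PV = PMT / i
= 4595 / 0.05
= 91900.0


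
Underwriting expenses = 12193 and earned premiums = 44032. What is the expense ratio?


Expense ratio = expenses / premiums
= 12193 / 44032
= 0.2769


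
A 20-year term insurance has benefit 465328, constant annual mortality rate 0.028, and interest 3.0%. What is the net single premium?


NSP = benefit * sum_{k=0}^{n-1} k_p_x * q * v^(k+1)
With constant q=0.028, v=0.970874
Sum = 0.331294
NSP = 465328 * 0.331294
= 154160.4328


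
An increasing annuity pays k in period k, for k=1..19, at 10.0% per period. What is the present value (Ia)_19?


(Ia)_n = sum_{k=1}^{n} k * v^k, v = 1/(1+i)
v = 0.909091
Sum computed term by term:
(Ia)_19 = 60.9476


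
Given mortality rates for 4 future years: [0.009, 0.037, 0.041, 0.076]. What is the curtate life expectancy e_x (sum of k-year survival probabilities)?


e_x = sum_{k=1}^{n} k_p_x
k_p_x values:
  1_p_x = 0.991
  2_p_x = 0.954333
  3_p_x = 0.915205
  4_p_x = 0.84565
e_x = 3.7062


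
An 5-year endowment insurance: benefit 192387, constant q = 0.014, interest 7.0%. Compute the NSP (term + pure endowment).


Term component = 10759.0771
Pure endowment = 5_p_x * v^5 * benefit = 0.931933 * 0.712986 * 192387 = 127832.5372
NSP = 138591.6143


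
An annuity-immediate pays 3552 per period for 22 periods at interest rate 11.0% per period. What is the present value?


PV = PMT * (1 - (1+i)^(-n)) / i
= 3552 * (1 - (1+0.11)^(-22)) / 0.11
= 3552 * (1 - 0.100669) / 0.11
= 3552 * 8.175739
= 29040.2252


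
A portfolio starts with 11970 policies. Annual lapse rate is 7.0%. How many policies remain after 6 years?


remaining = initial * (1 - lapse)^years
= 11970 * (1 - 0.07)^6
= 11970 * 0.64699
= 7744.4725


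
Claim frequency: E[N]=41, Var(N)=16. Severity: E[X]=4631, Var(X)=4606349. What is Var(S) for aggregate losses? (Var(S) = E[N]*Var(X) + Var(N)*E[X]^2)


Var(S) = E[N]*Var(X) + Var(N)*E[X]^2
= 41*4606349 + 16*4631^2
= 188860309 + 343138576
= 5.3200e+08


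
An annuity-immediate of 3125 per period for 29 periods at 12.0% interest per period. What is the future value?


FV = PMT * ((1+i)^n - 1) / i
= 3125 * ((1.12)^29 - 1) / 0.12
= 3125 * (26.74993 - 1) / 0.12
= 670571.1059


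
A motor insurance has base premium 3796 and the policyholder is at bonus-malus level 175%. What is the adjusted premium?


adjusted = base * BM_level / 100
= 3796 * 175 / 100
= 3796 * 1.75
= 6643.0


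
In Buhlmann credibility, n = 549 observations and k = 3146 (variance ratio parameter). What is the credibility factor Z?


Z = n / (n + k)
= 549 / (549 + 3146)
= 549 / 3695
= 0.1486


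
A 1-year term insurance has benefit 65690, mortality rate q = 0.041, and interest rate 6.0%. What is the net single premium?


NSP = benefit * q * v
v = 1/(1+i) = 0.943396
NSP = 65690 * 0.041 * 0.943396
= 2540.8396


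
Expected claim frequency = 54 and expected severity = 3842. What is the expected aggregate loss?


E[S] = E[N] * E[X]
= 54 * 3842
= 207468


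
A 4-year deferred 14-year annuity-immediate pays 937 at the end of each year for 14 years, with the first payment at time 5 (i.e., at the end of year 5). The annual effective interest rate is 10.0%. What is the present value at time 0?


PV at time 4 of the 14-year annuity-immediate:
a_n = 937 * (1-(1+0.1)^(-14))/0.1 = 6902.5861
Discount back 4 years to time 0:
PV = 6902.5861 * (1+0.1)^(-4)
= 6902.5861 * 0.683013
= 4714.5592


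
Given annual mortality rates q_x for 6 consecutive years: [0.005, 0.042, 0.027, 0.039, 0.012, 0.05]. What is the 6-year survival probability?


p_k = 1 - q_k for each year
Survival = product of (1 - q_k)
= 0.995 * 0.958 * 0.973 * 0.961 * 0.988 * 0.95
= 0.8366


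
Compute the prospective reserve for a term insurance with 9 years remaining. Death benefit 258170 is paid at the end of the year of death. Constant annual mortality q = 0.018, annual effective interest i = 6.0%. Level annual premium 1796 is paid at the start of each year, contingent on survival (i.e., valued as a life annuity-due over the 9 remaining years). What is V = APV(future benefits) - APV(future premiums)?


v = 1/(1+i) = 0.943396
APV(future benefits) per unit = sum_{k=0}^{8} k_p_x * q * v^(k+1) = 0.114777
APV(future benefits) = 258170 * 0.114777 = 29632.0054
Life annuity-due factor ä_{x:9} = sum_{k=0}^{8} k_p_x * v^k = 6.759096
APV(future premiums) = 1796 * 6.759096 = 12139.3368
V = 29632.0054 - 12139.3368
= 17492.6686


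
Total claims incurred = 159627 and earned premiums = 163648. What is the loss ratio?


Loss ratio = claims / premiums
= 159627 / 163648
= 0.9754


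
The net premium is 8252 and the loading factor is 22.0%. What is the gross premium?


Gross = net * (1 + loading)
= 8252 * (1 + 0.22)
= 8252 * 1.22
= 10067.44


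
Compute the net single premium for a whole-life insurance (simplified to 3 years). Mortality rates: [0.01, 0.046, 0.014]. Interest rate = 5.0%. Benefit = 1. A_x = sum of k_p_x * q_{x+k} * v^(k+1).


v = 0.952381
Year 0: k_p_x=1.0, q=0.01, term=0.009524
Year 1: k_p_x=0.99, q=0.046, term=0.041306
Year 2: k_p_x=0.94446, q=0.014, term=0.011422
A_x = 0.0623


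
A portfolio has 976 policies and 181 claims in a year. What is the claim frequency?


frequency = claims / policies
= 181 / 976
= 0.1855


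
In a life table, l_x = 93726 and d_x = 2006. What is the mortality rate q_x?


q_x = d_x / l_x
= 2006 / 93726
= 0.0214


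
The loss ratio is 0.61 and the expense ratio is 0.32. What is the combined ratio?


Combined ratio = loss ratio + expense ratio
= 0.61 + 0.32
= 0.93


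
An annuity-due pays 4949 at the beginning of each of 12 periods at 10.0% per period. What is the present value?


PV_due = PMT * (1-(1+i)^(-n))/i * (1+i)
PV_immediate = 33720.9608
PV_due = 33720.9608 * 1.1
= 37093.0569


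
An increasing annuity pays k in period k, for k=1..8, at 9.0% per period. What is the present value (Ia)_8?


(Ia)_n = sum_{k=1}^{n} k * v^k, v = 1/(1+i)
v = 0.917431
Sum computed term by term:
(Ia)_8 = 22.4225


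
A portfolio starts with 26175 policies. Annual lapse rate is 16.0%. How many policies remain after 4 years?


remaining = initial * (1 - lapse)^years
= 26175 * (1 - 0.16)^4
= 26175 * 0.497871
= 13031.7828


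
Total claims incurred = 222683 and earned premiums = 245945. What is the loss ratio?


Loss ratio = claims / premiums
= 222683 / 245945
= 0.9054


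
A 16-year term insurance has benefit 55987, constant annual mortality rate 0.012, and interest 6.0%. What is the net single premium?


NSP = benefit * sum_{k=0}^{n-1} k_p_x * q * v^(k+1)
With constant q=0.012, v=0.943396
Sum = 0.112583
NSP = 55987 * 0.112583
= 6303.1852


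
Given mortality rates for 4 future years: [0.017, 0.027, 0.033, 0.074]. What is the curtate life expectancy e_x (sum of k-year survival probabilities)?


e_x = sum_{k=1}^{n} k_p_x
k_p_x values:
  1_p_x = 0.983
  2_p_x = 0.956459
  3_p_x = 0.924896
  4_p_x = 0.856454
e_x = 3.7208


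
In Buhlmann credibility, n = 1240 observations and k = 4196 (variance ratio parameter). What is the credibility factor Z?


Z = n / (n + k)
= 1240 / (1240 + 4196)
= 1240 / 5436
= 0.2281


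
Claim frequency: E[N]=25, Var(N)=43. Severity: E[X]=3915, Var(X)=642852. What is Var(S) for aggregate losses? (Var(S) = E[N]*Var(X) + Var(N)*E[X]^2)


Var(S) = E[N]*Var(X) + Var(N)*E[X]^2
= 25*642852 + 43*3915^2
= 16071300 + 659070675
= 6.7514e+08


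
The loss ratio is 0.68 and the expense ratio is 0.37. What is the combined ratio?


Combined ratio = loss ratio + expense ratio
= 0.68 + 0.37
= 1.05


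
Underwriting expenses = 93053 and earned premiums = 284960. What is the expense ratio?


Expense ratio = expenses / premiums
= 93053 / 284960
= 0.3265


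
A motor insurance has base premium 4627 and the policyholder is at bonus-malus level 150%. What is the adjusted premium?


adjusted = base * BM_level / 100
= 4627 * 150 / 100
= 4627 * 1.5
= 6940.5


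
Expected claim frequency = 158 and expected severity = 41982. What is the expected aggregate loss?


E[S] = E[N] * E[X]
= 158 * 41982
= 6.6332e+06


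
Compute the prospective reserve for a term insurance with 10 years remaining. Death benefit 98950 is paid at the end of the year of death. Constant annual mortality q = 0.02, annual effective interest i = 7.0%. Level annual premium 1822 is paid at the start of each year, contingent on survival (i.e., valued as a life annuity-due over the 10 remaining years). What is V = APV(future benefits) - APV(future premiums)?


v = 1/(1+i) = 0.934579
APV(future benefits) per unit = sum_{k=0}^{9} k_p_x * q * v^(k+1) = 0.12992
APV(future benefits) = 98950 * 0.12992 = 12855.6196
Life annuity-due factor ä_{x:10} = sum_{k=0}^{9} k_p_x * v^k = 6.950739
APV(future premiums) = 1822 * 6.950739 = 12664.2469
V = 12855.6196 - 12664.2469
= 191.3727


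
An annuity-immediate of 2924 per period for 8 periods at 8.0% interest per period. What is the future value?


FV = PMT * ((1+i)^n - 1) / i
= 2924 * ((1.08)^8 - 1) / 0.08
= 2924 * (1.85093 - 1) / 0.08
= 31101.4992


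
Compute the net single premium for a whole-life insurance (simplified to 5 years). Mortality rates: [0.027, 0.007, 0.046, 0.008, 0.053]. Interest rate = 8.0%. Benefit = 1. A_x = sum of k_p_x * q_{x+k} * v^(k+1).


v = 0.925926
Year 0: k_p_x=1.0, q=0.027, term=0.025
Year 1: k_p_x=0.973, q=0.007, term=0.005839
Year 2: k_p_x=0.966189, q=0.046, term=0.035282
Year 3: k_p_x=0.921744, q=0.008, term=0.00542
Year 4: k_p_x=0.91437, q=0.053, term=0.032982
A_x = 0.1045


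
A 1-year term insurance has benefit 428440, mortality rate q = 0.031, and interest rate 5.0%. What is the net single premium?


NSP = benefit * q * v
v = 1/(1+i) = 0.952381
NSP = 428440 * 0.031 * 0.952381
= 12649.181


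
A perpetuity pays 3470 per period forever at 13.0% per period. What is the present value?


PV = PMT / i
= 3470 / 0.13
= 26692.3077


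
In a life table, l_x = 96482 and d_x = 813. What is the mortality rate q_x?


q_x = d_x / l_x
= 813 / 96482
= 0.0084


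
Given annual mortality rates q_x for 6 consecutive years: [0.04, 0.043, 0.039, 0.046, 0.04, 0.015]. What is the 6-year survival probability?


p_k = 1 - q_k for each year
Survival = product of (1 - q_k)
= 0.96 * 0.957 * 0.961 * 0.954 * 0.96 * 0.985
= 0.7965


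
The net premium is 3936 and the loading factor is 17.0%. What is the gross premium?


Gross = net * (1 + loading)
= 3936 * (1 + 0.17)
= 3936 * 1.17
= 4605.12


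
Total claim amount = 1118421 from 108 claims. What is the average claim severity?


severity = total / number
= 1118421 / 108
= 10355.75


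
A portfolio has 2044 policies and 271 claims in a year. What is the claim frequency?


frequency = claims / policies
= 271 / 2044
= 0.1326


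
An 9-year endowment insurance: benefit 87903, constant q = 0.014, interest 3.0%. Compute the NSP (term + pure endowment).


Term component = 9087.6461
Pure endowment = 9_p_x * v^9 * benefit = 0.88083 * 0.766417 * 87903 = 59341.8265
NSP = 68429.4726


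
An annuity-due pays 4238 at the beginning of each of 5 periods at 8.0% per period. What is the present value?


PV_due = PMT * (1-(1+i)^(-n))/i * (1+i)
PV_immediate = 16921.1051
PV_due = 16921.1051 * 1.08
= 18274.7935


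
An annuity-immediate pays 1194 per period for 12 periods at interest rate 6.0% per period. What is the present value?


PV = PMT * (1 - (1+i)^(-n)) / i
= 1194 * (1 - (1+0.06)^(-12)) / 0.06
= 1194 * (1 - 0.496969) / 0.06
= 1194 * 8.383844
= 10010.3097


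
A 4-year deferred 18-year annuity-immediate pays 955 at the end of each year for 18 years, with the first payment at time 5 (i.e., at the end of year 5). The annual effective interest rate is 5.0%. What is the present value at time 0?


PV at time 4 of the 18-year annuity-immediate:
a_n = 955 * (1-(1+0.05)^(-18))/0.05 = 11163.5555
Discount back 4 years to time 0:
PV = 11163.5555 * (1+0.05)^(-4)
= 11163.5555 * 0.822702
= 9184.2847


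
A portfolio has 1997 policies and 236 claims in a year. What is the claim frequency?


frequency = claims / policies
= 236 / 1997
= 0.1182


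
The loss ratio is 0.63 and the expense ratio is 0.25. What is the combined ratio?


Combined ratio = loss ratio + expense ratio
= 0.63 + 0.25
= 0.88


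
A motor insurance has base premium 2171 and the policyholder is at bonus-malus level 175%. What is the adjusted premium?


adjusted = base * BM_level / 100
= 2171 * 175 / 100
= 2171 * 1.75
= 3799.25


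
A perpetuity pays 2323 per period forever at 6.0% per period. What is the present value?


PV = PMT / i
= 2323 / 0.06
= 38716.6667


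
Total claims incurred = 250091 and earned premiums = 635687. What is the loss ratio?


Loss ratio = claims / premiums
= 250091 / 635687
= 0.3934


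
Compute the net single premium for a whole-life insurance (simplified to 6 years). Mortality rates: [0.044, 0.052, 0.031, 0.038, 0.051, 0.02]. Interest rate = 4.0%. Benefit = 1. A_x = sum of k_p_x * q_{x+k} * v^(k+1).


v = 0.961538
Year 0: k_p_x=1.0, q=0.044, term=0.042308
Year 1: k_p_x=0.956, q=0.052, term=0.045962
Year 2: k_p_x=0.906288, q=0.031, term=0.024976
Year 3: k_p_x=0.878193, q=0.038, term=0.028526
Year 4: k_p_x=0.844822, q=0.051, term=0.035413
Year 5: k_p_x=0.801736, q=0.02, term=0.012672
A_x = 0.1899


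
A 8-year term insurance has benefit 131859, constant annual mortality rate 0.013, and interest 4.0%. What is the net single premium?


NSP = benefit * sum_{k=0}^{n-1} k_p_x * q * v^(k+1)
With constant q=0.013, v=0.961538
Sum = 0.08387
NSP = 131859 * 0.08387
= 11059.0423


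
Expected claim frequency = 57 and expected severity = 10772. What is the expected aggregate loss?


E[S] = E[N] * E[X]
= 57 * 10772
= 614004


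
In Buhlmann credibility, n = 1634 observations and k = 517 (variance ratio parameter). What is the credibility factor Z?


Z = n / (n + k)
= 1634 / (1634 + 517)
= 1634 / 2151
= 0.7596


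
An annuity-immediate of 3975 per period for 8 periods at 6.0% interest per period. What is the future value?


FV = PMT * ((1+i)^n - 1) / i
= 3975 * ((1.06)^8 - 1) / 0.06
= 3975 * (1.593848 - 1) / 0.06
= 39342.4349


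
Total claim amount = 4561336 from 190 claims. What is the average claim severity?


severity = total / number
= 4561336 / 190
= 24007.0316


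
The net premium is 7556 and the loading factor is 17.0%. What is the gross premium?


Gross = net * (1 + loading)
= 7556 * (1 + 0.17)
= 7556 * 1.17
= 8840.52


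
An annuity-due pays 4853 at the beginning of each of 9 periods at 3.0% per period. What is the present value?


PV_due = PMT * (1-(1+i)^(-n))/i * (1+i)
PV_immediate = 37785.9866
PV_due = 37785.9866 * 1.03
= 38919.5662


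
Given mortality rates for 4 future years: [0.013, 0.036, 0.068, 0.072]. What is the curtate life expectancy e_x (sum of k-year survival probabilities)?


e_x = sum_{k=1}^{n} k_p_x
k_p_x values:
  1_p_x = 0.987
  2_p_x = 0.951468
  3_p_x = 0.886768
  4_p_x = 0.822921
e_x = 3.6482


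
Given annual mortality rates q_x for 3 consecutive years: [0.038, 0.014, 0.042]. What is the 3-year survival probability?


p_k = 1 - q_k for each year
Survival = product of (1 - q_k)
= 0.962 * 0.986 * 0.958
= 0.9087


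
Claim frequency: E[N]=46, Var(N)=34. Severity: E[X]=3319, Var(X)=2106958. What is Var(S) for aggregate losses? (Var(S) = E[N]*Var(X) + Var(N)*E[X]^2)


Var(S) = E[N]*Var(X) + Var(N)*E[X]^2
= 46*2106958 + 34*3319^2
= 96920068 + 374535874
= 4.7146e+08


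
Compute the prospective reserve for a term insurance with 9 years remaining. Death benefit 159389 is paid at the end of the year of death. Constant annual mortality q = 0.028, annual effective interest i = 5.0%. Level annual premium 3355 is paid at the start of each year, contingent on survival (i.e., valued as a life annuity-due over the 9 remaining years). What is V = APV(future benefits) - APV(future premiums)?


v = 1/(1+i) = 0.952381
APV(future benefits) per unit = sum_{k=0}^{8} k_p_x * q * v^(k+1) = 0.179767
APV(future benefits) = 159389 * 0.179767 = 28652.8638
Life annuity-due factor ä_{x:9} = sum_{k=0}^{8} k_p_x * v^k = 6.741258
APV(future premiums) = 3355 * 6.741258 = 22616.9211
V = 28652.8638 - 22616.9211
= 6035.9428


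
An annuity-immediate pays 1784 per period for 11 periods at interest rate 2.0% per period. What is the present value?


PV = PMT * (1 - (1+i)^(-n)) / i
= 1784 * (1 - (1+0.02)^(-11)) / 0.02
= 1784 * (1 - 0.804263) / 0.02
= 1784 * 9.786848
= 17459.7369


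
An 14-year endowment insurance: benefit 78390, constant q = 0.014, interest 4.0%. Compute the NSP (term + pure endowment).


Term component = 10689.3698
Pure endowment = 14_p_x * v^14 * benefit = 0.820875 * 0.577475 * 78390 = 37159.5737
NSP = 47848.9435


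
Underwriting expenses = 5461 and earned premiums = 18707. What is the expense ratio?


Expense ratio = expenses / premiums
= 5461 / 18707
= 0.2919


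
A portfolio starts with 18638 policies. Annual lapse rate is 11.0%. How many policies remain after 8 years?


remaining = initial * (1 - lapse)^years
= 18638 * (1 - 0.11)^8
= 18638 * 0.393659
= 7337.0142


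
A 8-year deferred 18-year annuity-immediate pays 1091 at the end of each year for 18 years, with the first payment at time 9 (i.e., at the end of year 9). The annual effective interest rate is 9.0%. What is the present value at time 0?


PV at time 8 of the 18-year annuity-immediate:
a_n = 1091 * (1-(1+0.09)^(-18))/0.09 = 9552.387
Discount back 8 years to time 0:
PV = 9552.387 * (1+0.09)^(-8)
= 9552.387 * 0.501866
= 4794.0209


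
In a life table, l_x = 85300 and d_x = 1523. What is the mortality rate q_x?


q_x = d_x / l_x
= 1523 / 85300
= 0.0179


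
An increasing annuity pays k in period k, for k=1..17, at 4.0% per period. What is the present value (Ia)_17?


(Ia)_n = sum_{k=1}^{n} k * v^k, v = 1/(1+i)
v = 0.961538
Sum computed term by term:
(Ia)_17 = 98.1238


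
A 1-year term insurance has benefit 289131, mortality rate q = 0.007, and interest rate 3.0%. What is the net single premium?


NSP = benefit * q * v
v = 1/(1+i) = 0.970874
NSP = 289131 * 0.007 * 0.970874
= 1964.968


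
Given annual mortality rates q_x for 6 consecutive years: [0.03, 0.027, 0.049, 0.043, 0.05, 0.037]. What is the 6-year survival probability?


p_k = 1 - q_k for each year
Survival = product of (1 - q_k)
= 0.97 * 0.973 * 0.951 * 0.957 * 0.95 * 0.963
= 0.7858


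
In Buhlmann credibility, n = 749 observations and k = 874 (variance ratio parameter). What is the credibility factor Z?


Z = n / (n + k)
= 749 / (749 + 874)
= 749 / 1623
= 0.4615


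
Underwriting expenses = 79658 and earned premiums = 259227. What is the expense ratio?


Expense ratio = expenses / premiums
= 79658 / 259227
= 0.3073


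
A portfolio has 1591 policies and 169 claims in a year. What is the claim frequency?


frequency = claims / policies
= 169 / 1591
= 0.1062


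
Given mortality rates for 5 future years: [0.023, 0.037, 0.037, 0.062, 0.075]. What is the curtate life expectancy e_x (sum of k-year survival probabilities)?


e_x = sum_{k=1}^{n} k_p_x
k_p_x values:
  1_p_x = 0.977
  2_p_x = 0.940851
  3_p_x = 0.90604
  4_p_x = 0.849865
  5_p_x = 0.786125
e_x = 4.4599


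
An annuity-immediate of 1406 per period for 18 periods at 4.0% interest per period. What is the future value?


FV = PMT * ((1+i)^n - 1) / i
= 1406 * ((1.04)^18 - 1) / 0.04
= 1406 * (2.025817 - 1) / 0.04
= 36057.4505


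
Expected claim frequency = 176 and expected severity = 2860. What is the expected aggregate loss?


E[S] = E[N] * E[X]
= 176 * 2860
= 503360


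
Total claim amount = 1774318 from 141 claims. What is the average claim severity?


severity = total / number
= 1774318 / 141
= 12583.8156


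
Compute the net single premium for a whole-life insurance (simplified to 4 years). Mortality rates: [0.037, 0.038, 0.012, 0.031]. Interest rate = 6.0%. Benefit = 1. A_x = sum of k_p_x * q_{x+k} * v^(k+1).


v = 0.943396
Year 0: k_p_x=1.0, q=0.037, term=0.034906
Year 1: k_p_x=0.963, q=0.038, term=0.032569
Year 2: k_p_x=0.926406, q=0.012, term=0.009334
Year 3: k_p_x=0.915289, q=0.031, term=0.022475
A_x = 0.0993


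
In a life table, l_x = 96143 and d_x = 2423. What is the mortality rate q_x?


q_x = d_x / l_x
= 2423 / 96143
= 0.0252


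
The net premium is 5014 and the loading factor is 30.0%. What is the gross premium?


Gross = net * (1 + loading)
= 5014 * (1 + 0.3)
= 5014 * 1.3
= 6518.2


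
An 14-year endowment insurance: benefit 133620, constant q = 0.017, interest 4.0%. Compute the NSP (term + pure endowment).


Term component = 21749.5176
Pure endowment = 14_p_x * v^14 * benefit = 0.786592 * 0.577475 * 133620 = 60695.1469
NSP = 82444.6645


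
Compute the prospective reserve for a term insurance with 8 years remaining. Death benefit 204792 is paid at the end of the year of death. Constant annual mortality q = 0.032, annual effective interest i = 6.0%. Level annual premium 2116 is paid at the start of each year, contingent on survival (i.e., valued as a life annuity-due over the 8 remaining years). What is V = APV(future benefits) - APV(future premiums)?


v = 1/(1+i) = 0.943396
APV(future benefits) per unit = sum_{k=0}^{7} k_p_x * q * v^(k+1) = 0.17959
APV(future benefits) = 204792 * 0.17959 = 36778.6803
Life annuity-due factor ä_{x:8} = sum_{k=0}^{7} k_p_x * v^k = 5.948932
APV(future premiums) = 2116 * 5.948932 = 12587.9412
V = 36778.6803 - 12587.9412
= 24190.7391


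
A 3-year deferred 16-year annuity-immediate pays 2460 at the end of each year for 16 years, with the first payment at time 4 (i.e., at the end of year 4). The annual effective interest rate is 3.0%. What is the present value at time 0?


PV at time 3 of the 16-year annuity-immediate:
a_n = 2460 * (1-(1+0.03)^(-16))/0.03 = 30900.311
Discount back 3 years to time 0:
PV = 30900.311 * (1+0.03)^(-3)
= 30900.311 * 0.915142
= 28278.1619


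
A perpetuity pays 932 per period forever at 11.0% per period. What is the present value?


PV = PMT / i
= 932 / 0.11
= 8472.7273


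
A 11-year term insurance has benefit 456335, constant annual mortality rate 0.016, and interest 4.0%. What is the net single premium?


NSP = benefit * sum_{k=0}^{n-1} k_p_x * q * v^(k+1)
With constant q=0.016, v=0.961538
Sum = 0.130293
NSP = 456335 * 0.130293
= 59457.1241


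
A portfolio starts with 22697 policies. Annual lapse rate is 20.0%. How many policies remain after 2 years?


remaining = initial * (1 - lapse)^years
= 22697 * (1 - 0.2)^2
= 22697 * 0.64
= 14526.08


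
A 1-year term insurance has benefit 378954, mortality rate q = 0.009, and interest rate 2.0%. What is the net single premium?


NSP = benefit * q * v
v = 1/(1+i) = 0.980392
NSP = 378954 * 0.009 * 0.980392
= 3343.7118


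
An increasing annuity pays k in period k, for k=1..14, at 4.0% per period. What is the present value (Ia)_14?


(Ia)_n = sum_{k=1}^{n} k * v^k, v = 1/(1+i)
v = 0.961538
Sum computed term by term:
(Ia)_14 = 72.5249


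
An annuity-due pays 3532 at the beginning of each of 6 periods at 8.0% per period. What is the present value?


PV_due = PMT * (1-(1+i)^(-n))/i * (1+i)
PV_immediate = 16328.011
PV_due = 16328.011 * 1.08
= 17634.2519


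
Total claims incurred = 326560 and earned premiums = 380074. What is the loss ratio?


Loss ratio = claims / premiums
= 326560 / 380074
= 0.8592


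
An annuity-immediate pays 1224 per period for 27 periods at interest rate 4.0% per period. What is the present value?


PV = PMT * (1 - (1+i)^(-n)) / i
= 1224 * (1 - (1+0.04)^(-27)) / 0.04
= 1224 * (1 - 0.346817) / 0.04
= 1224 * 16.329586
= 19987.413


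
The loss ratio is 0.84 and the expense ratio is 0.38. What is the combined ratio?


Combined ratio = loss ratio + expense ratio
= 0.84 + 0.38
= 1.22


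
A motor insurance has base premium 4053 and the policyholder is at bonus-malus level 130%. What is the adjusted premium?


adjusted = base * BM_level / 100
= 4053 * 130 / 100
= 4053 * 1.3
= 5268.9


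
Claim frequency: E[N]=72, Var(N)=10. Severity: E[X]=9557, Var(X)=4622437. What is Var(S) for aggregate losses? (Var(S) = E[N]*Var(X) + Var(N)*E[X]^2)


Var(S) = E[N]*Var(X) + Var(N)*E[X]^2
= 72*4622437 + 10*9557^2
= 332815464 + 913362490
= 1.2462e+09


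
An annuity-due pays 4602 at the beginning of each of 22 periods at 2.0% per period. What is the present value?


PV_due = PMT * (1-(1+i)^(-n))/i * (1+i)
PV_immediate = 81262.3378
PV_due = 81262.3378 * 1.02
= 82887.5846


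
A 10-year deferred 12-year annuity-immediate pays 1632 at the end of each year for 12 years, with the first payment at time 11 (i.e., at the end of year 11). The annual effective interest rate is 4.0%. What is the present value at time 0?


PV at time 10 of the 12-year annuity-immediate:
a_n = 1632 * (1-(1+0.04)^(-12))/0.04 = 15316.4404
Discount back 10 years to time 0:
PV = 15316.4404 * (1+0.04)^(-10)
= 15316.4404 * 0.675564
= 10347.2383


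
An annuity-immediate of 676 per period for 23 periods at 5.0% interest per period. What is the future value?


FV = PMT * ((1+i)^n - 1) / i
= 676 * ((1.05)^23 - 1) / 0.05
= 676 * (3.071524 - 1) / 0.05
= 28007.0012


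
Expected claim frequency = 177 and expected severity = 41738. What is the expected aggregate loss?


E[S] = E[N] * E[X]
= 177 * 41738
= 7.3876e+06


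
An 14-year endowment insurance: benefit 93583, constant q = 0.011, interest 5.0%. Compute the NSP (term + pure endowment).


Term component = 9575.0372
Pure endowment = 14_p_x * v^14 * benefit = 0.856541 * 0.505068 * 93583 = 40485.0667
NSP = 50060.1038


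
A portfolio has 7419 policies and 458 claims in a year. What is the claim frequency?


frequency = claims / policies
= 458 / 7419
= 0.0617


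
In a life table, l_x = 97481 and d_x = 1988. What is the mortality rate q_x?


q_x = d_x / l_x
= 1988 / 97481
= 0.0204


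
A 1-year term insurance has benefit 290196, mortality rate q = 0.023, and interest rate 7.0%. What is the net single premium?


NSP = benefit * q * v
v = 1/(1+i) = 0.934579
NSP = 290196 * 0.023 * 0.934579
= 6237.8579


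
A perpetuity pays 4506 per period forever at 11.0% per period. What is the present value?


PV = PMT / i
= 4506 / 0.11
= 40963.6364


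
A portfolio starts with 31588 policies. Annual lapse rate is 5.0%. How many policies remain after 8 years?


remaining = initial * (1 - lapse)^years
= 31588 * (1 - 0.05)^8
= 31588 * 0.66342
= 20956.1246


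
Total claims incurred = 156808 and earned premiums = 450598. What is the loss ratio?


Loss ratio = claims / premiums
= 156808 / 450598
= 0.348


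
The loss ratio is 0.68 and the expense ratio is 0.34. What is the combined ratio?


Combined ratio = loss ratio + expense ratio
= 0.68 + 0.34
= 1.02
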